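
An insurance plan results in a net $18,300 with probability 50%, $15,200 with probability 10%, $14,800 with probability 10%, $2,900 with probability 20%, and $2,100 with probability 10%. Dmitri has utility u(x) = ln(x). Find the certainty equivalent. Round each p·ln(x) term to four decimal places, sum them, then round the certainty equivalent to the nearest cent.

$9,797.67

E[u] = 0.5·ln(18300) + 0.1·ln(15200) + 0.1·ln(14800) + 0.2·ln(2900) + 0.1·ln(2100) = 4.9073 + 0.9629 + 0.9602 + 1.5945 + 0.7650 = 9.1899
CE = e^9.1899 ≈ 9797.67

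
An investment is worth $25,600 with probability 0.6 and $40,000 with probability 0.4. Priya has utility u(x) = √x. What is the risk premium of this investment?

$384

E[u] = 0.6·√25600 + 0.4·√40000 = 0.6·160 + 0.4·200 = 176
CE = (176)² = 30976
Risk premium = EV − CE = 31360 − 30976 = 384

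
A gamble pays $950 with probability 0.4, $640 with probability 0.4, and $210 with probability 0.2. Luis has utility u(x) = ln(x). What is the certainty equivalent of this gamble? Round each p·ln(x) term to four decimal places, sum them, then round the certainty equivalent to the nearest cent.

E[u] = 0.4·ln(950) + 0.4·ln(640) + 0.2·ln(210) = 2.7426 + 2.5846 + 1.0694 = 6.3966
CE = e^6.3966 ≈ 599.80

$599.80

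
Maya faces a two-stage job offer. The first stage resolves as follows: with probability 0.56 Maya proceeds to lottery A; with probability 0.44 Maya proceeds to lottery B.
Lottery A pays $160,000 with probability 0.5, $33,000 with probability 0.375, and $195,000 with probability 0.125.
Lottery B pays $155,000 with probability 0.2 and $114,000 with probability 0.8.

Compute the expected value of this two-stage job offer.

$119,148

EV(A) = 0.5 × 160000 + 0.375 × 33000 + 0.125 × 195000 = 80000 + 12375 + 24375 = 116750
EV(B) = 0.2 × 155000 + 0.8 × 114000 = 31000 + 91200 = 122200
Overall = 0.56 × 116750 + 0.44 × 122200 = 65380 + 53768 = 119148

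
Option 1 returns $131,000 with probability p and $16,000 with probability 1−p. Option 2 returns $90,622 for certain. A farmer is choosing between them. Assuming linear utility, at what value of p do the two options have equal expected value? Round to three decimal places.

p = 0.649

p·131000 + (1−p)·16000 = 90622
115000p + 16000 = 90622
p = (90622 − 16000) / 115000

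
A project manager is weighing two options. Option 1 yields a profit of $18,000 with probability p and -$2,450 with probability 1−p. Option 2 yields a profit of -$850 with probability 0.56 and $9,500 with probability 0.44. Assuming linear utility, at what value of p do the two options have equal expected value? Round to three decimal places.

EV(Option 2) = 0.56 × (-850) + 0.44 × 9500 = -476 + 4180 = 3704
p·18000 + (1−p)·(-2450) = 3704
20450p − 2450 = 3704
p = (3704 + 2450) / 20450

p = 0.301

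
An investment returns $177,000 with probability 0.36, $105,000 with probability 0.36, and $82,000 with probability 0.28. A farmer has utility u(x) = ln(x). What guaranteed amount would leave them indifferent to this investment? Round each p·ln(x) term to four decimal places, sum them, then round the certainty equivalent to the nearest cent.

$118,243.34

E[u] = 0.36·ln(177000) + 0.36·ln(105000) + 0.28·ln(82000) = 4.3502 + 4.1622 + 3.1681 = 11.6805
CE = e^11.6805 ≈ 118243.34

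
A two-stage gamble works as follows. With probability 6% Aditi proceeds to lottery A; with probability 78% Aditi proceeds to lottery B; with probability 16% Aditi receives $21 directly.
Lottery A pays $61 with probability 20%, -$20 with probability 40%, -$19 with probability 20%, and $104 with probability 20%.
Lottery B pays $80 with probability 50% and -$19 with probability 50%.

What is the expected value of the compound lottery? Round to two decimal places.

EV(A) = 0.2 × 61 + 0.4 × (-20) + 0.2 × (-19) + 0.2 × 104 = 12.2 − 8 − 3.8 + 20.8 = 21.2
EV(B) = 0.5 × 80 + 0.5 × (-19) = 40 − 9.5 = 30.5
Branch C: 21 (certain)
Overall = 0.06 × 21.2 + 0.78 × 30.5 + 0.16 × 21 = 1.272 + 23.79 + 3.36 = 28.422

$28.42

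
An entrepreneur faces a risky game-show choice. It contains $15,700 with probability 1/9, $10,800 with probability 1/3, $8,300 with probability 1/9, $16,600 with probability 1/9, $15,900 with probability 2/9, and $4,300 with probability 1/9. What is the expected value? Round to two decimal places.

EV = 1/9 × 15700 + 1/3 × 10800 + 1/9 × 8300 + 1/9 × 16600 + 2/9 × 15900 + 1/9 × 4300 = 1744.4444 + 3600 + 922.2222 + 1844.4444 + 3533.3333 + 477.7778 = 12122.2222

$12,122.22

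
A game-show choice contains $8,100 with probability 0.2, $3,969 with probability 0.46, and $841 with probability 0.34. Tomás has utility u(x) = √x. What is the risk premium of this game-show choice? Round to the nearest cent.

$500.89

E[u] = 0.2·√8100 + 0.46·√3969 + 0.34·√841 = 0.2·90 + 0.46·63 + 0.34·29 = 56.84
CE = (56.84)² = 3230.7856
Risk premium = EV − CE = 3731.68 − 3230.7856 = 500.8944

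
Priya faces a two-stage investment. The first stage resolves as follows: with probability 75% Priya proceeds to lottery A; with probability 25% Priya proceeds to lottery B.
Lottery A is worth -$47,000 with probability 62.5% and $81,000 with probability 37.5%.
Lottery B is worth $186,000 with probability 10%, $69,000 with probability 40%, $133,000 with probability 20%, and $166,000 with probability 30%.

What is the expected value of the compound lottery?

$31,400

EV(A) = 0.625 × (-47000) + 0.375 × 81000 = -29375 + 30375 = 1000
EV(B) = 0.1 × 186000 + 0.4 × 69000 + 0.2 × 133000 + 0.3 × 166000 = 18600 + 27600 + 26600 + 49800 = 122600
Overall = 0.75 × 1000 + 0.25 × 122600 = 750 + 30650 = 31400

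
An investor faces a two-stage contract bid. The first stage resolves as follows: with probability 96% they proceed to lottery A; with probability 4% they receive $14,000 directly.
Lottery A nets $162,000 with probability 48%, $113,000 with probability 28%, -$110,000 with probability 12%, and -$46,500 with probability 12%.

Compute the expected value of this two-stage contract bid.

$87,555.20

EV(A) = 0.48 × 162000 + 0.28 × 113000 + 0.12 × (-110000) + 0.12 × (-46500) = 77760 + 31640 − 13200 − 5580 = 90620
Branch B: 14000 (certain)
Overall = 0.96 × 90620 + 0.04 × 14000 = 86995.2 + 560 = 87555.2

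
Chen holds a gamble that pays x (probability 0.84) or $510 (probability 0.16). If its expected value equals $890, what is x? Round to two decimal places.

0.84·x + 0.16·510 = 890
0.84·x = 890 − 81.6 = 808.4
x = 808.4 / 0.84 = 962.3810

x = $962.38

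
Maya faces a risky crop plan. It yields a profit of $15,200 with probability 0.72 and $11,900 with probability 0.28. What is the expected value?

EV = 0.72 × 15200 + 0.28 × 11900 = 10944 + 3332 = 14276

$14,276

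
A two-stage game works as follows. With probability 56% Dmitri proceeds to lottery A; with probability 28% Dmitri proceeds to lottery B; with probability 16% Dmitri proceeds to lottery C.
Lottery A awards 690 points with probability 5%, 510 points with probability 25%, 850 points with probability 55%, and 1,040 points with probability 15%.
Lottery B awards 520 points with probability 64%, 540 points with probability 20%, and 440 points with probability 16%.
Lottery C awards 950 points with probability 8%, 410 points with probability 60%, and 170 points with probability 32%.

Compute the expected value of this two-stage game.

EV(A) = 0.05 × 690 + 0.25 × 510 + 0.55 × 850 + 0.15 × 1040 = 34.5 + 127.5 + 467.5 + 156 = 785.5
EV(B) = 0.64 × 520 + 0.2 × 540 + 0.16 × 440 = 332.8 + 108 + 70.4 = 511.2
EV(C) = 0.08 × 950 + 0.6 × 410 + 0.32 × 170 = 76 + 246 + 54.4 = 376.4
Overall = 0.56 × 785.5 + 0.28 × 511.2 + 0.16 × 376.4 = 439.88 + 143.136 + 60.224 = 643.24

643.24 points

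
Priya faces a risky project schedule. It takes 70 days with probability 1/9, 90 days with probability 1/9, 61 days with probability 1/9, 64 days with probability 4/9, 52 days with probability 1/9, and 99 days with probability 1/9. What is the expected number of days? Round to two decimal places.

69.78 days

EV = 1/9 × 70 + 1/9 × 90 + 1/9 × 61 + 4/9 × 64 + 1/9 × 52 + 1/9 × 99 = 7.7778 + 10 + 6.7778 + 28.4444 + 5.7778 + 11 = 69.7778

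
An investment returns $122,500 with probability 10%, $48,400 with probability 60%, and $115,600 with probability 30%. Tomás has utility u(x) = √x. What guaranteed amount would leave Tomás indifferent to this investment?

$72,361

E[u] = 0.1·√122500 + 0.6·√48400 + 0.3·√115600 = 0.1·350 + 0.6·220 + 0.3·340 = 269
CE = (269)² = 72361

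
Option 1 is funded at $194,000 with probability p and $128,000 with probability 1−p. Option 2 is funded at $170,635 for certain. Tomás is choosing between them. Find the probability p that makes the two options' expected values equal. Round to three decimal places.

p = 0.646

p·194000 + (1−p)·128000 = 170635
66000p + 128000 = 170635
p = (170635 − 128000) / 66000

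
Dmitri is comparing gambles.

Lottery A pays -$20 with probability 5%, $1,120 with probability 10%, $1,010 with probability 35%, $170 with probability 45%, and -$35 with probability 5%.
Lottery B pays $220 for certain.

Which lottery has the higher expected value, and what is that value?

Lottery A = 0.05 × (-20) + 0.1 × 1120 + 0.35 × 1010 + 0.45 × 170 + 0.05 × (-35) = -1 + 112 + 353.5 + 76.5 − 1.75 = 539.25
Lottery B: 220 (certain)

Lottery A ($539.25)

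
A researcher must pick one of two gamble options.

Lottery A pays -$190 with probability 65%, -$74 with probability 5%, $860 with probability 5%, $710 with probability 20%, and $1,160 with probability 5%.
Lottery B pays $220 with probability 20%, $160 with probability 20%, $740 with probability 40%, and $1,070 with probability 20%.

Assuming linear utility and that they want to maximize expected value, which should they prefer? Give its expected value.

Lottery B ($586)

Lottery A = 0.65 × (-190) + 0.05 × (-74) + 0.05 × 860 + 0.2 × 710 + 0.05 × 1160 = -123.5 − 3.7 + 43 + 142 + 58 = 115.8
Lottery B = 0.2 × 220 + 0.2 × 160 + 0.4 × 740 + 0.2 × 1070 = 44 + 32 + 296 + 214 = 586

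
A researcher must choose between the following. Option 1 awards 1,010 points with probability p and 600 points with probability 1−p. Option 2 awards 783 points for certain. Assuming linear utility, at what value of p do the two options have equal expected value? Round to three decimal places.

p = 0.446

p·1010 + (1−p)·600 = 783
410p + 600 = 783
p = (783 − 600) / 410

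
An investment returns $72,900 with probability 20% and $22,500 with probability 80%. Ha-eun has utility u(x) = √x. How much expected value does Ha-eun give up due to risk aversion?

E[u] = 0.2·√72900 + 0.8·√22500 = 0.2·270 + 0.8·150 = 174
CE = (174)² = 30276
Risk premium = EV − CE = 32580 − 30276 = 2304

$2,304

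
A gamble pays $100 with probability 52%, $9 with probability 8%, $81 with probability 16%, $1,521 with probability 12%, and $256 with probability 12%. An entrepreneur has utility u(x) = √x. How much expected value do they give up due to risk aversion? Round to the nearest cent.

E[u] = 0.52·√100 + 0.08·√9 + 0.16·√81 + 0.12·√1521 + 0.12·√256 = 0.52·10 + 0.08·3 + 0.16·9 + 0.12·39 + 0.12·16 = 13.48
CE = (13.48)² = 181.7104
Risk premium = EV − CE = 278.92 − 181.7104 = 97.2096

$97.21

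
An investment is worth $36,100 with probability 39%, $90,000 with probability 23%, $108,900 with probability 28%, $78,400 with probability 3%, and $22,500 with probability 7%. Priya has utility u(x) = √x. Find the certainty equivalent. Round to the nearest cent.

$64,719.36

E[u] = 0.39·√36100 + 0.23·√90000 + 0.28·√108900 + 0.03·√78400 + 0.07·√22500 = 0.39·190 + 0.23·300 + 0.28·330 + 0.03·280 + 0.07·150 = 254.4
CE = (254.4)² = 64719.36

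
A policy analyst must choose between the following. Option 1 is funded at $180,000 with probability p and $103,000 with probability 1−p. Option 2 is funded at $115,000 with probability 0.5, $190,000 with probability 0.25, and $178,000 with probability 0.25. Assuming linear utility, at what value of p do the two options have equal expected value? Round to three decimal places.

p = 0.604

EV(Option 2) = 0.5 × 115000 + 0.25 × 190000 + 0.25 × 178000 = 57500 + 47500 + 44500 = 149500
p·180000 + (1−p)·103000 = 149500
77000p + 103000 = 149500
p = (149500 − 103000) / 77000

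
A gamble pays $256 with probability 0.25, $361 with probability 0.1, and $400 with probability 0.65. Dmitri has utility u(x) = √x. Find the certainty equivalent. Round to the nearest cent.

E[u] = 0.25·√256 + 0.1·√361 + 0.65·√400 = 0.25·16 + 0.1·19 + 0.65·20 = 18.9
CE = (18.9)² = 357.21

$357.21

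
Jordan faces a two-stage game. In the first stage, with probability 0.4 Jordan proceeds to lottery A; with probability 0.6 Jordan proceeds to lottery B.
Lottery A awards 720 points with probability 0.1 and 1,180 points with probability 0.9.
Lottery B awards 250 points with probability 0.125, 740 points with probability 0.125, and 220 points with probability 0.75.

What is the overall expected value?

626.85 points

EV(A) = 0.1 × 720 + 0.9 × 1180 = 72 + 1062 = 1134
EV(B) = 0.125 × 250 + 0.125 × 740 + 0.75 × 220 = 31.25 + 92.5 + 165 = 288.75
Overall = 0.4 × 1134 + 0.6 × 288.75 = 453.6 + 173.25 = 626.85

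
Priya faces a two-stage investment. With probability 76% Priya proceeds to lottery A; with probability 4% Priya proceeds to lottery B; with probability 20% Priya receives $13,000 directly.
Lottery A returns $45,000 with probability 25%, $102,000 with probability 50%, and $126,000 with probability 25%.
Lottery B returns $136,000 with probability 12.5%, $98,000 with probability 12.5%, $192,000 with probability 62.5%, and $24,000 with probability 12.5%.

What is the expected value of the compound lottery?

EV(A) = 0.25 × 45000 + 0.5 × 102000 + 0.25 × 126000 = 11250 + 51000 + 31500 = 93750
EV(B) = 0.125 × 136000 + 0.125 × 98000 + 0.625 × 192000 + 0.125 × 24000 = 17000 + 12250 + 120000 + 3000 = 152250
Branch C: 13000 (certain)
Overall = 0.76 × 93750 + 0.04 × 152250 + 0.2 × 13000 = 71250 + 6090 + 2600 = 79940

$79,940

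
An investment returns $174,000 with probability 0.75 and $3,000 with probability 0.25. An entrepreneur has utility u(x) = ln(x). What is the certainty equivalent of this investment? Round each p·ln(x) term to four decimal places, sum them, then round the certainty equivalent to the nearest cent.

E[u] = 0.75·ln(174000) + 0.25·ln(3000) = 9.0501 + 2.0016 = 11.0517
CE = e^11.0517 ≈ 63051.05

$63,051.05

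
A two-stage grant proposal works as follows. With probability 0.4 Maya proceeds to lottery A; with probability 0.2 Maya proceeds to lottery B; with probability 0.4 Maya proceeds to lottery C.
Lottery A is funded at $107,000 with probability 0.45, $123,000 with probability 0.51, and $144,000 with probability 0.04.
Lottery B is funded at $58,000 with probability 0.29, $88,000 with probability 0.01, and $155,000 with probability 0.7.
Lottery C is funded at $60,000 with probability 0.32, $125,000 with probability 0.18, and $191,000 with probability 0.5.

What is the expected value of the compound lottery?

EV(A) = 0.45 × 107000 + 0.51 × 123000 + 0.04 × 144000 = 48150 + 62730 + 5760 = 116640
EV(B) = 0.29 × 58000 + 0.01 × 88000 + 0.7 × 155000 = 16820 + 880 + 108500 = 126200
EV(C) = 0.32 × 60000 + 0.18 × 125000 + 0.5 × 191000 = 19200 + 22500 + 95500 = 137200
Overall = 0.4 × 116640 + 0.2 × 126200 + 0.4 × 137200 = 46656 + 25240 + 54880 = 126776

$126,776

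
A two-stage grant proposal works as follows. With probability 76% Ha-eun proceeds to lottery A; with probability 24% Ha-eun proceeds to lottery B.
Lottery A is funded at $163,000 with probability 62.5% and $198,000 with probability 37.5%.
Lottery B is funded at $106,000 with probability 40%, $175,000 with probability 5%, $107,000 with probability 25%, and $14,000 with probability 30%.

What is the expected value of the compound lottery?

EV(A) = 0.625 × 163000 + 0.375 × 198000 = 101875 + 74250 = 176125
EV(B) = 0.4 × 106000 + 0.05 × 175000 + 0.25 × 107000 + 0.3 × 14000 = 42400 + 8750 + 26750 + 4200 = 82100
Overall = 0.76 × 176125 + 0.24 × 82100 = 133855 + 19704 = 153559

$153,559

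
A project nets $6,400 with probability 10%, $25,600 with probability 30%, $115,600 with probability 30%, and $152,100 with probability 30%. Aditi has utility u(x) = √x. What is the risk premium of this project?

$13,005

E[u] = 0.1·√6400 + 0.3·√25600 + 0.3·√115600 + 0.3·√152100 = 0.1·80 + 0.3·160 + 0.3·340 + 0.3·390 = 275
CE = (275)² = 75625
Risk premium = EV − CE = 88630 − 75625 = 13005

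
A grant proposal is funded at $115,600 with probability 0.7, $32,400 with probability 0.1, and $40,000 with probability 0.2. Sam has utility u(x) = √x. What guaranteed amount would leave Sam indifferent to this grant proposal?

E[u] = 0.7·√115600 + 0.1·√32400 + 0.2·√40000 = 0.7·340 + 0.1·180 + 0.2·200 = 296
CE = (296)² = 87616

$87,616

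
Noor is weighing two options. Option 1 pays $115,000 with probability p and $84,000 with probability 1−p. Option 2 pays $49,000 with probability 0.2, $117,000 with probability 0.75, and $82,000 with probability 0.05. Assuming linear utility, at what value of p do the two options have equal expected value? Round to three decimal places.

p = 0.569

EV(Option 2) = 0.2 × 49000 + 0.75 × 117000 + 0.05 × 82000 = 9800 + 87750 + 4100 = 101650
p·115000 + (1−p)·84000 = 101650
31000p + 84000 = 101650
p = (101650 − 84000) / 31000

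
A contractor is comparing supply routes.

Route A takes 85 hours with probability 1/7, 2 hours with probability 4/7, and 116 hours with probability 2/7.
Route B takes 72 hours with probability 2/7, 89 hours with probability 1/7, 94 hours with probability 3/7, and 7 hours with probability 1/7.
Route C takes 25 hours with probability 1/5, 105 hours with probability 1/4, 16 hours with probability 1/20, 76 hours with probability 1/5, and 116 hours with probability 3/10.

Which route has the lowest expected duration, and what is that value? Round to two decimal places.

Route A = 1/7 × 85 + 4/7 × 2 + 2/7 × 116 = 12.1429 + 1.1429 + 33.1429 = 46.4286
Route B = 2/7 × 72 + 1/7 × 89 + 3/7 × 94 + 1/7 × 7 = 20.5714 + 12.7143 + 40.2857 + 1 = 74.5714
Route C = 1/5 × 25 + 1/4 × 105 + 1/20 × 16 + 1/5 × 76 + 3/10 × 116 = 5 + 26.25 + 0.8 + 15.2 + 34.8 = 82.05

Route A (46.43 hours)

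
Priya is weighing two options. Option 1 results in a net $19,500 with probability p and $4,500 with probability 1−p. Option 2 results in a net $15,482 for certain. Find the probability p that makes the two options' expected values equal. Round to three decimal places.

p = 0.732

p·19500 + (1−p)·4500 = 15482
15000p + 4500 = 15482
p = (15482 − 4500) / 15000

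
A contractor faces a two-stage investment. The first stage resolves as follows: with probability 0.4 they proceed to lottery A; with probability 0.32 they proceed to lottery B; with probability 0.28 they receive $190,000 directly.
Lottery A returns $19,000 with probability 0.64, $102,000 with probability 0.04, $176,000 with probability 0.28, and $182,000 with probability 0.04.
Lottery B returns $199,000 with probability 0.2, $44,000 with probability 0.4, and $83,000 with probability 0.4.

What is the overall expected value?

EV(A) = 0.64 × 19000 + 0.04 × 102000 + 0.28 × 176000 + 0.04 × 182000 = 12160 + 4080 + 49280 + 7280 = 72800
EV(B) = 0.2 × 199000 + 0.4 × 44000 + 0.4 × 83000 = 39800 + 17600 + 33200 = 90600
Branch C: 190000 (certain)
Overall = 0.4 × 72800 + 0.32 × 90600 + 0.28 × 190000 = 29120 + 28992 + 53200 = 111312

$111,312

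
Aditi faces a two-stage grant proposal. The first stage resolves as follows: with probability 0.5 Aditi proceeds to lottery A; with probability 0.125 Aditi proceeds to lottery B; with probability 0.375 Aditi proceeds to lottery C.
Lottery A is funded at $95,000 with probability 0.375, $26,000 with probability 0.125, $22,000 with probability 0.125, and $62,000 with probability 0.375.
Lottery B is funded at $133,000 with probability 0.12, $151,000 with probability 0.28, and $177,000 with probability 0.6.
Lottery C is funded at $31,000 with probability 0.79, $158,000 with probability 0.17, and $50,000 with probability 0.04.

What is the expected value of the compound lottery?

$72,998.75

EV(A) = 0.375 × 95000 + 0.125 × 26000 + 0.125 × 22000 + 0.375 × 62000 = 35625 + 3250 + 2750 + 23250 = 64875
EV(B) = 0.12 × 133000 + 0.28 × 151000 + 0.6 × 177000 = 15960 + 42280 + 106200 = 164440
EV(C) = 0.79 × 31000 + 0.17 × 158000 + 0.04 × 50000 = 24490 + 26860 + 2000 = 53350
Overall = 0.5 × 64875 + 0.125 × 164440 + 0.375 × 53350 = 32437.5 + 20555 + 20006.25 = 72998.75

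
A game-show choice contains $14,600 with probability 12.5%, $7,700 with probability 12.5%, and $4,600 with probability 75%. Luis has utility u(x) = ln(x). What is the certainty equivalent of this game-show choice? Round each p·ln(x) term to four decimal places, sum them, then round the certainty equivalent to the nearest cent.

E[u] = 0.125·ln(14600) + 0.125·ln(7700) + 0.75·ln(4600) = 1.1986 + 1.1186 + 6.3254 = 8.6426
CE = e^8.6426 ≈ 5668.05

$5,668.05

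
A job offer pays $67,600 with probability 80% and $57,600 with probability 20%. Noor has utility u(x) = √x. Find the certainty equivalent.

$65,536

E[u] = 0.8·√67600 + 0.2·√57600 = 0.8·260 + 0.2·240 = 256
CE = (256)² = 65536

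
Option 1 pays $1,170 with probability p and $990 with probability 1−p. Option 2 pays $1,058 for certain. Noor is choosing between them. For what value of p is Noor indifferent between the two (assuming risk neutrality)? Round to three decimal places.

p = 0.378

p·1170 + (1−p)·990 = 1058
180p + 990 = 1058
p = (1058 − 990) / 180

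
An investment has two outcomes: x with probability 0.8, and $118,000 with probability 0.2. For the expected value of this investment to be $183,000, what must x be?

x = $199,250

0.8·x + 0.2·118000 = 183000
0.8·x = 183000 − 23600 = 159400
x = 159400 / 0.8 = 199250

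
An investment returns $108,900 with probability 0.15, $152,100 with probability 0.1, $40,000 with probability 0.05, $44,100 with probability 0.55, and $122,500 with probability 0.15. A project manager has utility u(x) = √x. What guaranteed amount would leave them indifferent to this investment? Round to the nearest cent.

$71,022.25

E[u] = 0.15·√108900 + 0.1·√152100 + 0.05·√40000 + 0.55·√44100 + 0.15·√122500 = 0.15·330 + 0.1·390 + 0.05·200 + 0.55·210 + 0.15·350 = 266.5
CE = (266.5)² = 71022.25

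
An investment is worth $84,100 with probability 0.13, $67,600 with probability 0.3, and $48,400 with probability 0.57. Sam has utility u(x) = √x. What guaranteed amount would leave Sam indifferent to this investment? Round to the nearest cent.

E[u] = 0.13·√84100 + 0.3·√67600 + 0.57·√48400 = 0.13·290 + 0.3·260 + 0.57·220 = 241.1
CE = (241.1)² = 58129.21

$58,129.21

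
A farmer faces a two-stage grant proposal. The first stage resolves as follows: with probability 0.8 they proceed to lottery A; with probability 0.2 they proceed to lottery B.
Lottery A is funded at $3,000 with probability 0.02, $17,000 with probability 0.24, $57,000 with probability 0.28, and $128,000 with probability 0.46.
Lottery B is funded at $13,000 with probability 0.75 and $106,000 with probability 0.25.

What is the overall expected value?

EV(A) = 0.02 × 3000 + 0.24 × 17000 + 0.28 × 57000 + 0.46 × 128000 = 60 + 4080 + 15960 + 58880 = 78980
EV(B) = 0.75 × 13000 + 0.25 × 106000 = 9750 + 26500 = 36250
Overall = 0.8 × 78980 + 0.2 × 36250 = 63184 + 7250 = 70434

$70,434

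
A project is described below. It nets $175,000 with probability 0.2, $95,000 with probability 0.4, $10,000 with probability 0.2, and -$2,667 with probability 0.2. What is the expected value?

EV = 0.2 × 175000 + 0.4 × 95000 + 0.2 × 10000 + 0.2 × (-2667) = 35000 + 38000 + 2000 − 533.4 = 74466.6

$74,466.60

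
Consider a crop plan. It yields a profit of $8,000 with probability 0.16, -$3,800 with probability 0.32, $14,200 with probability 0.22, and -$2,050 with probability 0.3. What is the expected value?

$2,573

EV = 0.16 × 8000 + 0.32 × (-3800) + 0.22 × 14200 + 0.3 × (-2050) = 1280 − 1216 + 3124 − 615 = 2573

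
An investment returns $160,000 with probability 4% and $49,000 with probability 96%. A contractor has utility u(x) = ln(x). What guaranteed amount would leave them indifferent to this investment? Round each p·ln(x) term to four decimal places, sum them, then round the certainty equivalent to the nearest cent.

$51,374.64

E[u] = 0.04·ln(160000) + 0.96·ln(49000) = 0.4793 + 10.3676 = 10.8469
CE = e^10.8469 ≈ 51374.64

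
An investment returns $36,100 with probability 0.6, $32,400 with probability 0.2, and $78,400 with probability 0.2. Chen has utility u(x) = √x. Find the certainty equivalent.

E[u] = 0.6·√36100 + 0.2·√32400 + 0.2·√78400 = 0.6·190 + 0.2·180 + 0.2·280 = 206
CE = (206)² = 42436

$42,436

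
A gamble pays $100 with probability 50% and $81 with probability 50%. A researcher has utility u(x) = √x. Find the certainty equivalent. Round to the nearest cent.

E[u] = 0.5·√100 + 0.5·√81 = 0.5·10 + 0.5·9 = 9.5
CE = (9.5)² = 90.25

$90.25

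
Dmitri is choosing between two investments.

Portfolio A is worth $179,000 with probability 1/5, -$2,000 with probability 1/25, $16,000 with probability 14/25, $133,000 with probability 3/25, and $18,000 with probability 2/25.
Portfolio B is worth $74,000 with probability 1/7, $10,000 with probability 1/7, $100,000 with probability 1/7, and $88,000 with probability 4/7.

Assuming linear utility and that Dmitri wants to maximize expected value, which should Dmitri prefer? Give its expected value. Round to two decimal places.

Portfolio A = 1/5 × 179000 + 1/25 × (-2000) + 14/25 × 16000 + 3/25 × 133000 + 2/25 × 18000 = 35800 − 80 + 8960 + 15960 + 1440 = 62080
Portfolio B = 1/7 × 74000 + 1/7 × 10000 + 1/7 × 100000 + 4/7 × 88000 = 10571.4286 + 1428.5714 + 14285.7143 + 50285.7143 = 76571.4286

Portfolio B ($76,571.43)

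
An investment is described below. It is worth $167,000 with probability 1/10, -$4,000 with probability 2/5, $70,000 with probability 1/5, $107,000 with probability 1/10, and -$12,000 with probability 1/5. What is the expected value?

EV = 1/10 × 167000 + 2/5 × (-4000) + 1/5 × 70000 + 1/10 × 107000 + 1/5 × (-12000) = 16700 − 1600 + 14000 + 10700 − 2400 = 37400

$37,400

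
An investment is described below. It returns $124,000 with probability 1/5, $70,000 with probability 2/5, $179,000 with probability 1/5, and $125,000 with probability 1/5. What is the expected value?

$113,600

EV = 1/5 × 124000 + 2/5 × 70000 + 1/5 × 179000 + 1/5 × 125000 = 24800 + 28000 + 35800 + 25000 = 113600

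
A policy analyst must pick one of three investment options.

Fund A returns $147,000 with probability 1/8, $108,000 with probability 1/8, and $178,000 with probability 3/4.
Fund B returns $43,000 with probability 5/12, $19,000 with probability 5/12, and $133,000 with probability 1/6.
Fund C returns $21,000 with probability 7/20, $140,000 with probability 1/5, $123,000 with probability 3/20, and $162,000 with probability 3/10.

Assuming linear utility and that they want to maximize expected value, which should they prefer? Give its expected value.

Fund A ($165,375)

Fund A = 1/8 × 147000 + 1/8 × 108000 + 3/4 × 178000 = 18375 + 13500 + 133500 = 165375
Fund B = 5/12 × 43000 + 5/12 × 19000 + 1/6 × 133000 = 17916.6667 + 7916.6667 + 22166.6667 = 48000
Fund C = 7/20 × 21000 + 1/5 × 140000 + 3/20 × 123000 + 3/10 × 162000 = 7350 + 28000 + 18450 + 48600 = 102400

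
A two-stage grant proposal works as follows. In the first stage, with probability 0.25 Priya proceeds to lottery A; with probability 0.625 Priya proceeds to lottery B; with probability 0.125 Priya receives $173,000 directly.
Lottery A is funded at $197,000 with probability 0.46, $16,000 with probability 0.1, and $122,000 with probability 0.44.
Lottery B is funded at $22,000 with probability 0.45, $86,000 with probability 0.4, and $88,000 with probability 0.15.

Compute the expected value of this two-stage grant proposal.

EV(A) = 0.46 × 197000 + 0.1 × 16000 + 0.44 × 122000 = 90620 + 1600 + 53680 = 145900
EV(B) = 0.45 × 22000 + 0.4 × 86000 + 0.15 × 88000 = 9900 + 34400 + 13200 = 57500
Branch C: 173000 (certain)
Overall = 0.25 × 145900 + 0.625 × 57500 + 0.125 × 173000 = 36475 + 35937.5 + 21625 = 94037.5

$94,037.50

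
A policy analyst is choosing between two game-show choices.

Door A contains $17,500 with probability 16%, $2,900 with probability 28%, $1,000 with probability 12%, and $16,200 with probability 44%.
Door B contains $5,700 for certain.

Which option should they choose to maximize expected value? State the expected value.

Door A = 0.16 × 17500 + 0.28 × 2900 + 0.12 × 1000 + 0.44 × 16200 = 2800 + 812 + 120 + 7128 = 10860
Door B: 5700 (certain)

Door A ($10,860)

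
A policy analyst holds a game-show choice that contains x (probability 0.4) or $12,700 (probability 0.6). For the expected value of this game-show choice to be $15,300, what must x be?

0.4·x + 0.6·12700 = 15300
0.4·x = 15300 − 7620 = 7680
x = 7680 / 0.4 = 19200

x = $19,200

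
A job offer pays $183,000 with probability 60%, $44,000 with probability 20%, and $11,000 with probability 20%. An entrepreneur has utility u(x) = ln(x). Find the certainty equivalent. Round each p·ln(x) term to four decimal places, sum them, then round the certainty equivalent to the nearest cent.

$78,417.31

E[u] = 0.6·ln(183000) + 0.2·ln(44000) + 0.2·ln(11000) = 7.2703 + 2.1384 + 1.8611 = 11.2698
CE = e^11.2698 ≈ 78417.31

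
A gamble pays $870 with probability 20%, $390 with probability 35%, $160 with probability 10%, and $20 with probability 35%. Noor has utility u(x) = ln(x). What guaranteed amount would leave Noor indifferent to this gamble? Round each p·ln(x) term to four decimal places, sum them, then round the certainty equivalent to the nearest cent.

E[u] = 0.2·ln(870) + 0.35·ln(390) + 0.1·ln(160) + 0.35·ln(20) = 1.3537 + 2.0882 + 0.5075 + 1.0485 = 4.9979
CE = e^4.9979 ≈ 148.10

$148.10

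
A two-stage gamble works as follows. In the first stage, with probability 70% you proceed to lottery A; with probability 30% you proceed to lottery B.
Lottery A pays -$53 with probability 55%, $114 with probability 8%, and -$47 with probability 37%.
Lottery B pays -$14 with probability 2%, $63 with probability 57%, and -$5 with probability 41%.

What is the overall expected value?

-$16.12

EV(A) = 0.55 × (-53) + 0.08 × 114 + 0.37 × (-47) = -29.15 + 9.12 − 17.39 = -37.42
EV(B) = 0.02 × (-14) + 0.57 × 63 + 0.41 × (-5) = -0.28 + 35.91 − 2.05 = 33.58
Overall = 0.7 × (-37.42) + 0.3 × 33.58 = -26.194 + 10.074 = -16.12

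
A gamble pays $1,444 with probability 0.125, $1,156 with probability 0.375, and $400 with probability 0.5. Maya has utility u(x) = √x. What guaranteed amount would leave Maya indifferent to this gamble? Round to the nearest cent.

E[u] = 0.125·√1444 + 0.375·√1156 + 0.5·√400 = 0.125·38 + 0.375·34 + 0.5·20 = 27.5
CE = (27.5)² = 756.25

$756.25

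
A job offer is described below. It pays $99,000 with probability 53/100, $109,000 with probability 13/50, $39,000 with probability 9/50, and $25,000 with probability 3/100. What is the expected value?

$88,580

EV = 53/100 × 99000 + 13/50 × 109000 + 9/50 × 39000 + 3/100 × 25000 = 52470 + 28340 + 7020 + 750 = 88580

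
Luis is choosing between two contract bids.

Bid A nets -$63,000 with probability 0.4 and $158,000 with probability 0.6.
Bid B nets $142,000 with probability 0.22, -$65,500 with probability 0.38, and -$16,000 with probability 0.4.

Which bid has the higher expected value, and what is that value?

Bid A = 0.4 × (-63000) + 0.6 × 158000 = -25200 + 94800 = 69600
Bid B = 0.22 × 142000 + 0.38 × (-65500) + 0.4 × (-16000) = 31240 − 24890 − 6400 = -50

Bid A ($69,600)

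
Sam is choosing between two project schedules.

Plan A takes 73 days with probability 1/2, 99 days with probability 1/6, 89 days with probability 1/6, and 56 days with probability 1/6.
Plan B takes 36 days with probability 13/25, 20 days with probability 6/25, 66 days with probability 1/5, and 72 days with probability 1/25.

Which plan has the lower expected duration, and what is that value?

Plan A = 1/2 × 73 + 1/6 × 99 + 1/6 × 89 + 1/6 × 56 = 36.5 + 16.5 + 14.8333 + 9.3333 = 77.1667
Plan B = 13/25 × 36 + 6/25 × 20 + 1/5 × 66 + 1/25 × 72 = 18.72 + 4.8 + 13.2 + 2.88 = 39.6

Plan B (39.6 days)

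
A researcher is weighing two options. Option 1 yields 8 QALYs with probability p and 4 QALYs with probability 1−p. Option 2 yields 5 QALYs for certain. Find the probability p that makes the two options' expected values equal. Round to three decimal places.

p·8 + (1−p)·4 = 5
4p + 4 = 5
p = (5 − 4) / 4

p = 0.250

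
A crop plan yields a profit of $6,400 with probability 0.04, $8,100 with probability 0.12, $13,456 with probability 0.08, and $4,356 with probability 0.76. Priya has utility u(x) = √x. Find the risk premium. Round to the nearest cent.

E[u] = 0.04·√6400 + 0.12·√8100 + 0.08·√13456 + 0.76·√4356 = 0.04·80 + 0.12·90 + 0.08·116 + 0.76·66 = 73.44
CE = (73.44)² = 5393.4336
Risk premium = EV − CE = 5615.04 − 5393.4336 = 221.6064

$221.61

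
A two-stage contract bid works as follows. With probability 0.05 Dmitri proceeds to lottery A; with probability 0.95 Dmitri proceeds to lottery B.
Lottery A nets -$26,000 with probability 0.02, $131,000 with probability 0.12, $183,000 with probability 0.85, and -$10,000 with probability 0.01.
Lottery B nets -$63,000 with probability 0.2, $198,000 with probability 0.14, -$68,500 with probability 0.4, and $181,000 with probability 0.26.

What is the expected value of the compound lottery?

EV(A) = 0.02 × (-26000) + 0.12 × 131000 + 0.85 × 183000 + 0.01 × (-10000) = -520 + 15720 + 155550 − 100 = 170650
EV(B) = 0.2 × (-63000) + 0.14 × 198000 + 0.4 × (-68500) + 0.26 × 181000 = -12600 + 27720 − 27400 + 47060 = 34780
Overall = 0.05 × 170650 + 0.95 × 34780 = 8532.5 + 33041 = 41573.5

$41,573.50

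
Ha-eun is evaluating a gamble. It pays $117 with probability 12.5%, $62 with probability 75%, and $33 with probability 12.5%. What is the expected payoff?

$65.25

EV = 0.125 × 117 + 0.75 × 62 + 0.125 × 33 = 14.625 + 46.5 + 4.125 = 65.25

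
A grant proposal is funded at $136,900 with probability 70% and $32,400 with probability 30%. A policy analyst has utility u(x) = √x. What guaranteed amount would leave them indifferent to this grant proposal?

$97,969

E[u] = 0.7·√136900 + 0.3·√32400 = 0.7·370 + 0.3·180 = 313
CE = (313)² = 97969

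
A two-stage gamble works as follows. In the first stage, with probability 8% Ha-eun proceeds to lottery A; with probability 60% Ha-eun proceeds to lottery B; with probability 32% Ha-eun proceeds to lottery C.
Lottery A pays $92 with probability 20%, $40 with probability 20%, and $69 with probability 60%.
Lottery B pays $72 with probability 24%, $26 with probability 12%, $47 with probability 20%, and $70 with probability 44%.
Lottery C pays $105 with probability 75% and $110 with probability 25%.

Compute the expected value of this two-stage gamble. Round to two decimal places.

EV(A) = 0.2 × 92 + 0.2 × 40 + 0.6 × 69 = 18.4 + 8 + 41.4 = 67.8
EV(B) = 0.24 × 72 + 0.12 × 26 + 0.2 × 47 + 0.44 × 70 = 17.28 + 3.12 + 9.4 + 30.8 = 60.6
EV(C) = 0.75 × 105 + 0.25 × 110 = 78.75 + 27.5 = 106.25
Overall = 0.08 × 67.8 + 0.6 × 60.6 + 0.32 × 106.25 = 5.424 + 36.36 + 34 = 75.784

$75.78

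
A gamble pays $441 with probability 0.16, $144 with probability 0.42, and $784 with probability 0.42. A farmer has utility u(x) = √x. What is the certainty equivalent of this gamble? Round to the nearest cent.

$406.43

E[u] = 0.16·√441 + 0.42·√144 + 0.42·√784 = 0.16·21 + 0.42·12 + 0.42·28 = 20.16
CE = (20.16)² = 406.4256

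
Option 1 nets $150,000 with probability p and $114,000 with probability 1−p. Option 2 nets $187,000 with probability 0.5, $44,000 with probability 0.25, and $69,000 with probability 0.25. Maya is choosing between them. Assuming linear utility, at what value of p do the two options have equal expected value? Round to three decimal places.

p = 0.215

EV(Option 2) = 0.5 × 187000 + 0.25 × 44000 + 0.25 × 69000 = 93500 + 11000 + 17250 = 121750
p·150000 + (1−p)·114000 = 121750
36000p + 114000 = 121750
p = (121750 − 114000) / 36000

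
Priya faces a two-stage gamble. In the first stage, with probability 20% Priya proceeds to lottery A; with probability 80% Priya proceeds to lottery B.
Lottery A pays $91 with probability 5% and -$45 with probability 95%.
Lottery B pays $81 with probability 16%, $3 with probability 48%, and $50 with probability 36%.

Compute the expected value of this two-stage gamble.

$18.28

EV(A) = 0.05 × 91 + 0.95 × (-45) = 4.55 − 42.75 = -38.2
EV(B) = 0.16 × 81 + 0.48 × 3 + 0.36 × 50 = 12.96 + 1.44 + 18 = 32.4
Overall = 0.2 × (-38.2) + 0.8 × 32.4 = -7.64 + 25.92 = 18.28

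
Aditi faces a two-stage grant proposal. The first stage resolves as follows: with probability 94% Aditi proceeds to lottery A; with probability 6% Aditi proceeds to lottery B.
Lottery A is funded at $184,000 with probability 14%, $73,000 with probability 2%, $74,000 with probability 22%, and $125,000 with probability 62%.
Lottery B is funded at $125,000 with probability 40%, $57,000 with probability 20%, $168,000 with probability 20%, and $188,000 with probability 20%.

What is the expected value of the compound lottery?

$121,696

EV(A) = 0.14 × 184000 + 0.02 × 73000 + 0.22 × 74000 + 0.62 × 125000 = 25760 + 1460 + 16280 + 77500 = 121000
EV(B) = 0.4 × 125000 + 0.2 × 57000 + 0.2 × 168000 + 0.2 × 188000 = 50000 + 11400 + 33600 + 37600 = 132600
Overall = 0.94 × 121000 + 0.06 × 132600 = 113740 + 7956 = 121696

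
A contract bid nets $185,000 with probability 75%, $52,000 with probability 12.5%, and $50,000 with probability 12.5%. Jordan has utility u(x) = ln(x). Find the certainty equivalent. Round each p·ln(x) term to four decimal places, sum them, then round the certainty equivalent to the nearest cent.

E[u] = 0.75·ln(185000) + 0.125·ln(52000) + 0.125·ln(50000) = 9.0961 + 1.3574 + 1.3525 = 11.8060
CE = e^11.8060 ≈ 134054.27

$134,054.27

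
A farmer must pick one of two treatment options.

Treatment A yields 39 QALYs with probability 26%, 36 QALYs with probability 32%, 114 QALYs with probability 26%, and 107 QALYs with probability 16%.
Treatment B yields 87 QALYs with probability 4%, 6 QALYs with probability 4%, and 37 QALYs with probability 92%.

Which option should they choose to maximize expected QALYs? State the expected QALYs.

Treatment A (68.42 QALYs)

Treatment A = 0.26 × 39 + 0.32 × 36 + 0.26 × 114 + 0.16 × 107 = 10.14 + 11.52 + 29.64 + 17.12 = 68.42
Treatment B = 0.04 × 87 + 0.04 × 6 + 0.92 × 37 = 3.48 + 0.24 + 34.04 = 37.76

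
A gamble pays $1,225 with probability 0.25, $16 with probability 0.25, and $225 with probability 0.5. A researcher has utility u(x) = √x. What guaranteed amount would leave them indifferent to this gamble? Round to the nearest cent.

$297.56

E[u] = 0.25·√1225 + 0.25·√16 + 0.5·√225 = 0.25·35 + 0.25·4 + 0.5·15 = 17.25
CE = (17.25)² = 297.5625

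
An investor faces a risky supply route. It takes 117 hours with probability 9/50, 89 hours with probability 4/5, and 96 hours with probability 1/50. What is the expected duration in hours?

EV = 9/50 × 117 + 4/5 × 89 + 1/50 × 96 = 21.06 + 71.2 + 1.92 = 94.18

94.18 hours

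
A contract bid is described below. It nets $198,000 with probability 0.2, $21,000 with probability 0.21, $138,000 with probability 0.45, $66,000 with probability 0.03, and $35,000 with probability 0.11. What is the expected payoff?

EV = 0.2 × 198000 + 0.21 × 21000 + 0.45 × 138000 + 0.03 × 66000 + 0.11 × 35000 = 39600 + 4410 + 62100 + 1980 + 3850 = 111940

$111,940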